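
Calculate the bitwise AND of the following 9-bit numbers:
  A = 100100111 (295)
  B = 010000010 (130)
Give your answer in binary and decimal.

Apply & to each column (1 only where both bits are 1):
  100100111
& 010000010
-----------
  000000010

Answer: 000000010 (2)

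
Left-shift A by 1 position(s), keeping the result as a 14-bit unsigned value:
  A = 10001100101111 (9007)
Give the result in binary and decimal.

Shift left by 1: drop the top 1 bit(s), append 1 zero(s) on the right.
  10001100101111  ->  discard [1], keep [0001100101111], append 0
= 00011001011110

Answer: 00011001011110 (1630)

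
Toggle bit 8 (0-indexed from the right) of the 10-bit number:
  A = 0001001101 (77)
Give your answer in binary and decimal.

Mask = 1 << 8 = 0100000000
Bit 8 of A is 0; XOR with the mask flips it to 1.
  0001001101
^ 0100000000
------------
  0101001101

Answer: 0101001101 (333)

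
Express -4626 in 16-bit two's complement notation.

1. Binary of +4626:  0001001000010010
2. Invert bits:     1110110111101101
3. Add 1:           1110110111101110

Answer: 1110110111101110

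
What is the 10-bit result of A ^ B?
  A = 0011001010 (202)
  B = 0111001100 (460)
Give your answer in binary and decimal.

Apply ^ to each column (1 where bits differ):
  0011001010
^ 0111001100
------------
  0100000110

Answer: 0100000110 (262)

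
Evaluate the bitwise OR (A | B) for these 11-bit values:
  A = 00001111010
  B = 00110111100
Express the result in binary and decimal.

Apply | to each column (1 where either bit is 1):
  00001111010
| 00110111100
-------------
  00111111110

Answer: 00111111110 (510)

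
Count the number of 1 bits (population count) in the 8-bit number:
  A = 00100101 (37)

00100101
1-bits at positions (from bit 0 = LSB): 0, 2, 5
Count = 3

Answer: 3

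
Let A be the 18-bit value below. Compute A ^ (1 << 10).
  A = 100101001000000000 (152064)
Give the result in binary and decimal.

Mask = 1 << 10 = 000000010000000000
Bit 10 of A is 0; XOR with the mask flips it to 1.
  100101001000000000
^ 000000010000000000
--------------------
  100101011000000000

Answer: 100101011000000000 (153088)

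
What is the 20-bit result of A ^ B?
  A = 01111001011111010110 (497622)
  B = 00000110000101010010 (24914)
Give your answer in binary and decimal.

Apply ^ to each column (1 where bits differ):
  01111001011111010110
^ 00000110000101010010
----------------------
  01111111011010000100

Answer: 01111111011010000100 (521860)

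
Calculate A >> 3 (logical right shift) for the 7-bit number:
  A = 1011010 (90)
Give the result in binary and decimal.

Logical shift right by 3: drop the bottom 3 bit(s), prepend 3 zero(s) on the left.
  1011010  ->  keep [1011], discard [010], prepend 000
= 0001011

Answer: 0001011 (11)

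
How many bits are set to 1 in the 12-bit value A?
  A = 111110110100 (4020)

111110110100
1-bits at positions (from bit 0 = LSB): 2, 4, 5, 7, 8, 9, 10, 11
Count = 8

Answer: 8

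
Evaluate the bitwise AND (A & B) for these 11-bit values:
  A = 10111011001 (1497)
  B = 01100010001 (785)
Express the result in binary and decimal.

Apply & to each column (1 only where both bits are 1):
  10111011001
& 01100010001
-------------
  00100010001

Answer: 00100010001 (273)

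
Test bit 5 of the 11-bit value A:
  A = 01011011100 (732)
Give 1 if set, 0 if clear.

Bit 5 is the 6th from the right.
  01011011100
       ^
That bit is 0.

Answer: 0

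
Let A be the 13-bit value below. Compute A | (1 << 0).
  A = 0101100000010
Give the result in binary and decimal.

Mask = 1 << 0 = 0000000000001
Bit 0 of A is 0, so OR-ing with the mask flips it to 1.
  0101100000010
| 0000000000001
---------------
  0101100000011

Answer: 0101100000011 (2819)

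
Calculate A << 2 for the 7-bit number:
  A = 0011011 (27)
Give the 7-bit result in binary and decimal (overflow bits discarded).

Shift left by 2: drop the top 2 bit(s), append 2 zero(s) on the right.
  0011011  ->  discard [00], keep [11011], append 00
= 1101100

Answer: 1101100 (108)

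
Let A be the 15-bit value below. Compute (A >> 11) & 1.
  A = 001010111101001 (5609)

Bit 11 is the 12th from the right.
  001010111101001
     ^
That bit is 0.

Answer: 0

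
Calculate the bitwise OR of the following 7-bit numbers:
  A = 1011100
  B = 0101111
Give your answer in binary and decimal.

Apply | to each column (1 where either bit is 1):
  1011100
| 0101111
---------
  1111111

Answer: 1111111 (127)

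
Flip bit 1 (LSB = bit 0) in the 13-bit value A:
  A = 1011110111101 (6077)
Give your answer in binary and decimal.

Mask = 1 << 1 = 0000000000010
Bit 1 of A is 0; XOR with the mask flips it to 1.
  1011110111101
^ 0000000000010
---------------
  1011110111111

Answer: 1011110111111 (6079)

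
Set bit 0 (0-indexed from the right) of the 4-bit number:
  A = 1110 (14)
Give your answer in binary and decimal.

Mask = 1 << 0 = 0001
Bit 0 of A is 0, so OR-ing with the mask flips it to 1.
  1110
| 0001
------
  1111

Answer: 1111 (15)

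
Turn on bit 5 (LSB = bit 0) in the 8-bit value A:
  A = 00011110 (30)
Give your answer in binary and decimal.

Mask = 1 << 5 = 00100000
Bit 5 of A is 0, so OR-ing with the mask flips it to 1.
  00011110
| 00100000
----------
  00111110

Answer: 00111110 (62)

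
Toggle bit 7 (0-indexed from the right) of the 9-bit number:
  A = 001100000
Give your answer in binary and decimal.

Mask = 1 << 7 = 010000000
Bit 7 of A is 0; XOR with the mask flips it to 1.
  001100000
^ 010000000
-----------
  011100000

Answer: 011100000 (224)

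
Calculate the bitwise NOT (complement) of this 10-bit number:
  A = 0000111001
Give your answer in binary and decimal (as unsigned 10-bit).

Flip each bit (0->1, 1->0):
  0000111001
  1111000110

Answer: 1111000110 (966)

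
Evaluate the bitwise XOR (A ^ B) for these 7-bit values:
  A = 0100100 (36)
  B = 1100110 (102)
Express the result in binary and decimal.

Apply ^ to each column (1 where bits differ):
  0100100
^ 1100110
---------
  1000010

Answer: 1000010 (66)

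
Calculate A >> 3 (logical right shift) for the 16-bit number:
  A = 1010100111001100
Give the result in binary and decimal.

Logical shift right by 3: drop the bottom 3 bit(s), prepend 3 zero(s) on the left.
  1010100111001100  ->  keep [1010100111001], discard [100], prepend 000
= 0001010100111001

Answer: 0001010100111001 (5433)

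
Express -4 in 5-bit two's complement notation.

1. Binary of +4:  00100
2. Invert bits:     11011
3. Add 1:           11100

Answer: 11100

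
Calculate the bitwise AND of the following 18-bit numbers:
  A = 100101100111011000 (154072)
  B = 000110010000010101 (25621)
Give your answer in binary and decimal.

Apply & to each column (1 only where both bits are 1):
  100101100111011000
& 000110010000010101
--------------------
  000100000000010000

Answer: 000100000000010000 (16400)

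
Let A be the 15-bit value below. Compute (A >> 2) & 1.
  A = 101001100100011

Bit 2 is the 3rd from the right.
  101001100100011
              ^
That bit is 0.

Answer: 0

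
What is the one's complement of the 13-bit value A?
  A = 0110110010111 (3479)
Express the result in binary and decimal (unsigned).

Flip each bit (0->1, 1->0):
  0110110010111
  1001001101000

Answer: 1001001101000 (4712)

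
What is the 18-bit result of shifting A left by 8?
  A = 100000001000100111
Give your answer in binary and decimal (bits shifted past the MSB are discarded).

Shift left by 8: drop the top 8 bit(s), append 8 zero(s) on the right.
  100000001000100111  ->  discard [10000000], keep [1000100111], append 00000000
= 100010011100000000

Answer: 100010011100000000 (141056)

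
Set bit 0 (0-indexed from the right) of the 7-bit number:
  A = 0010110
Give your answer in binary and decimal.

Mask = 1 << 0 = 0000001
Bit 0 of A is 0, so OR-ing with the mask flips it to 1.
  0010110
| 0000001
---------
  0010111

Answer: 0010111 (23)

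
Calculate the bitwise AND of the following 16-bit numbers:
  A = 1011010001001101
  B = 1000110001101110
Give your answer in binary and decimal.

Apply & to each column (1 only where both bits are 1):
  1011010001001101
& 1000110001101110
------------------
  1000010001001100

Answer: 1000010001001100 (33868)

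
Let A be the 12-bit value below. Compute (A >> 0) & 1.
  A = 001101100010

Bit 0 is the 1st from the right.
  001101100010
             ^
That bit is 0.

Answer: 0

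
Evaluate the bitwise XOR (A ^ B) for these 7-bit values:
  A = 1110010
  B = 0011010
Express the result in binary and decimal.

Apply ^ to each column (1 where bits differ):
  1110010
^ 0011010
---------
  1101000

Answer: 1101000 (104)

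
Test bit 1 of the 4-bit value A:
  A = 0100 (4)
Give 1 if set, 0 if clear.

Bit 1 is the 2nd from the right.
  0100
    ^
That bit is 0.

Answer: 0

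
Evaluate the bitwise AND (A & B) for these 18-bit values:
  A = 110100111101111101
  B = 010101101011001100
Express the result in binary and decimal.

Apply & to each column (1 only where both bits are 1):
  110100111101111101
& 010101101011001100
--------------------
  010100101001001100

Answer: 010100101001001100 (84556)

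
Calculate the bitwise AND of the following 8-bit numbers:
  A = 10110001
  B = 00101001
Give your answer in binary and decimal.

Apply & to each column (1 only where both bits are 1):
  10110001
& 00101001
----------
  00100001

Answer: 00100001 (33)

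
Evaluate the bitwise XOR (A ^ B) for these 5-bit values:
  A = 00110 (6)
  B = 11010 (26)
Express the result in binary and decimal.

Apply ^ to each column (1 where bits differ):
  00110
^ 11010
-------
  11100

Answer: 11100 (28)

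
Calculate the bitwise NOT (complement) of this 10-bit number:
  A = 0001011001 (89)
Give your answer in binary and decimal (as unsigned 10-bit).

Flip each bit (0->1, 1->0):
  0001011001
  1110100110

Answer: 1110100110 (934)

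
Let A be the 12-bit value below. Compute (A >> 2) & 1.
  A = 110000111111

Bit 2 is the 3rd from the right.
  110000111111
           ^
That bit is 1.

Answer: 1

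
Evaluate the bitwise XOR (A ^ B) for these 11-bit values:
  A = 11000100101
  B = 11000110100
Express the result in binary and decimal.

Apply ^ to each column (1 where bits differ):
  11000100101
^ 11000110100
-------------
  00000010001

Answer: 00000010001 (17)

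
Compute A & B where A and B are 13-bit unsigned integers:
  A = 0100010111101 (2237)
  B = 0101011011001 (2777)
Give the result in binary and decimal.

Apply & to each column (1 only where both bits are 1):
  0100010111101
& 0101011011001
---------------
  0100010011001

Answer: 0100010011001 (2201)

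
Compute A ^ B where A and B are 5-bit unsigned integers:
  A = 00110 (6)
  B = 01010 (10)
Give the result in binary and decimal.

Apply ^ to each column (1 where bits differ):
  00110
^ 01010
-------
  01100

Answer: 01100 (12)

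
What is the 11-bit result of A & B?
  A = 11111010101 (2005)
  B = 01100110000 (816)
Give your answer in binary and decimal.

Apply & to each column (1 only where both bits are 1):
  11111010101
& 01100110000
-------------
  01100010000

Answer: 01100010000 (784)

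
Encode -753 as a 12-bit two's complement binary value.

1. Binary of +753:  001011110001
2. Invert bits:     110100001110
3. Add 1:           110100001111

Answer: 110100001111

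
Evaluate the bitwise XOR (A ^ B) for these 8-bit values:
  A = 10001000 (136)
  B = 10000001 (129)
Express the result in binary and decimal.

Apply ^ to each column (1 where bits differ):
  10001000
^ 10000001
----------
  00001001

Answer: 00001001 (9)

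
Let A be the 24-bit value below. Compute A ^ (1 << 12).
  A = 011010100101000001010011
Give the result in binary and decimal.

Mask = 1 << 12 = 000000000001000000000000
Bit 12 of A is 1; XOR with the mask flips it to 0.
  011010100101000001010011
^ 000000000001000000000000
--------------------------
  011010100100000001010011

Answer: 011010100100000001010011 (6963283)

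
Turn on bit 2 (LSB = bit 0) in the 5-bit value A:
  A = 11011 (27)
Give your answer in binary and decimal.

Mask = 1 << 2 = 00100
Bit 2 of A is 0, so OR-ing with the mask flips it to 1.
  11011
| 00100
-------
  11111

Answer: 11111 (31)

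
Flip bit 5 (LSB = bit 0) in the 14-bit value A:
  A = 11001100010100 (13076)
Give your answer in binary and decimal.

Mask = 1 << 5 = 00000000100000
Bit 5 of A is 0; XOR with the mask flips it to 1.
  11001100010100
^ 00000000100000
----------------
  11001100110100

Answer: 11001100110100 (13108)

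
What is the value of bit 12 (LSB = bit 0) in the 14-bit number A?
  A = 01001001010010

Bit 12 is the 13th from the right.
  01001001010010
   ^
That bit is 1.

Answer: 1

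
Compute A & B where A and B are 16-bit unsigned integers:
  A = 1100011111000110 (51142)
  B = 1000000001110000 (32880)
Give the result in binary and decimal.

Apply & to each column (1 only where both bits are 1):
  1100011111000110
& 1000000001110000
------------------
  1000000001000000

Answer: 1000000001000000 (32832)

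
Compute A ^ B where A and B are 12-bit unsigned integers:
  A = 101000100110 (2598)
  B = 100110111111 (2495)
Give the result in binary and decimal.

Apply ^ to each column (1 where bits differ):
  101000100110
^ 100110111111
--------------
  001110011001

Answer: 001110011001 (921)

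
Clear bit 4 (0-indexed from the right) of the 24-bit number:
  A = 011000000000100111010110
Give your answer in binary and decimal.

Mask = ~(1 << 4) = 111111111111111111101111
Bit 4 of A is 1, so AND-ing with the mask clears it to 0.
  011000000000100111010110
& 111111111111111111101111
--------------------------
  011000000000100111000110

Answer: 011000000000100111000110 (6293958)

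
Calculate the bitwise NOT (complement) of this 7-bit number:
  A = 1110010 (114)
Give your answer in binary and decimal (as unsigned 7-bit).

Flip each bit (0->1, 1->0):
  1110010
  0001101

Answer: 0001101 (13)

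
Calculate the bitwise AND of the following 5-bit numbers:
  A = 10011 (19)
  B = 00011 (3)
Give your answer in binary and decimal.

Apply & to each column (1 only where both bits are 1):
  10011
& 00011
-------
  00011

Answer: 00011 (3)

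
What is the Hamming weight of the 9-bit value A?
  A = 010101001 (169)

010101001
1-bits at positions (from bit 0 = LSB): 0, 3, 5, 7
Count = 4

Answer: 4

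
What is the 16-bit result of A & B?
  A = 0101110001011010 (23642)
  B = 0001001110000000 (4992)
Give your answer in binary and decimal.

Apply & to each column (1 only where both bits are 1):
  0101110001011010
& 0001001110000000
------------------
  0001000000000000

Answer: 0001000000000000 (4096)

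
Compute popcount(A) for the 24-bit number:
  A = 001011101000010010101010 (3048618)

001011101000010010101010
1-bits at positions (from bit 0 = LSB): 1, 3, 5, 7, 10, 15, 17, 18, 19, 21
Count = 10

Answer: 10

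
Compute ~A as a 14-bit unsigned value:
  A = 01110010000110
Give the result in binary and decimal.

Flip each bit (0->1, 1->0):
  01110010000110
  10001101111001

Answer: 10001101111001 (9081)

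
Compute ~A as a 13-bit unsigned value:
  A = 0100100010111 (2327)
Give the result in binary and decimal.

Flip each bit (0->1, 1->0):
  0100100010111
  1011011101000

Answer: 1011011101000 (5864)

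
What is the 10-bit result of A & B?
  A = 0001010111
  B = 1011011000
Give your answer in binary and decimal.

Apply & to each column (1 only where both bits are 1):
  0001010111
& 1011011000
------------
  0001010000

Answer: 0001010000 (80)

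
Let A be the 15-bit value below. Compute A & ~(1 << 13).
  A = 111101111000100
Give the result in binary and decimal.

Mask = ~(1 << 13) = 101111111111111
Bit 13 of A is 1, so AND-ing with the mask clears it to 0.
  111101111000100
& 101111111111111
-----------------
  101101111000100

Answer: 101101111000100 (23492)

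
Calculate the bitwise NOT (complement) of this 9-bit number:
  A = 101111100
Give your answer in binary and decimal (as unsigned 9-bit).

Flip each bit (0->1, 1->0):
  101111100
  010000011

Answer: 010000011 (131)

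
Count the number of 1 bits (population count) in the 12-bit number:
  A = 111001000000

111001000000
1-bits at positions (from bit 0 = LSB): 6, 9, 10, 11
Count = 4

Answer: 4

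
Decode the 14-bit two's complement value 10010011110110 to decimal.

MSB is 1, so the value is negative. Find the magnitude:
1. Invert bits:  01101100001001
2. Add 1:        01101100001010  = 6922
3. Apply sign:   -6922

Answer: -6922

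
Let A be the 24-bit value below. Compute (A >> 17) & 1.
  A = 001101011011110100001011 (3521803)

Bit 17 is the 18th from the right.
  001101011011110100001011
        ^
That bit is 0.

Answer: 0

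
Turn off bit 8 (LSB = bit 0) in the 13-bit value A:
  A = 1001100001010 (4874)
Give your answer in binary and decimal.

Mask = ~(1 << 8) = 1111011111111
Bit 8 of A is 1, so AND-ing with the mask clears it to 0.
  1001100001010
& 1111011111111
---------------
  1001000001010

Answer: 1001000001010 (4618)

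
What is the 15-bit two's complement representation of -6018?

1. Binary of +6018:  001011110000010
2. Invert bits:     110100001111101
3. Add 1:           110100001111110

Answer: 110100001111110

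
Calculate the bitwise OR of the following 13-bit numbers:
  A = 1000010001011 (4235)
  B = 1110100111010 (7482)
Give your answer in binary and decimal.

Apply | to each column (1 where either bit is 1):
  1000010001011
| 1110100111010
---------------
  1110110111011

Answer: 1110110111011 (7611)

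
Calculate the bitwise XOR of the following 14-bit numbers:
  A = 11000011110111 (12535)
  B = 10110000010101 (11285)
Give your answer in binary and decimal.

Apply ^ to each column (1 where bits differ):
  11000011110111
^ 10110000010101
----------------
  01110011100010

Answer: 01110011100010 (7394)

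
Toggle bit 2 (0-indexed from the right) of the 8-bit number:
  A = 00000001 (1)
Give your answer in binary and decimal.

Mask = 1 << 2 = 00000100
Bit 2 of A is 0; XOR with the mask flips it to 1.
  00000001
^ 00000100
----------
  00000101

Answer: 00000101 (5)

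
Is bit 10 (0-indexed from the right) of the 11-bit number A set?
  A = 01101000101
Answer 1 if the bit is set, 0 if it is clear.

Bit 10 is the 11th from the right.
  01101000101
  ^
That bit is 0.

Answer: 0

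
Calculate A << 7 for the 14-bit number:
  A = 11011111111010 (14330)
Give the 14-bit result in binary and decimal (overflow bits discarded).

Shift left by 7: drop the top 7 bit(s), append 7 zero(s) on the right.
  11011111111010  ->  discard [1101111], keep [1111010], append 0000000
= 11110100000000

Answer: 11110100000000 (15616)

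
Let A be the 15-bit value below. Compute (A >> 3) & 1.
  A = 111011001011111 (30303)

Bit 3 is the 4th from the right.
  111011001011111
             ^
That bit is 1.

Answer: 1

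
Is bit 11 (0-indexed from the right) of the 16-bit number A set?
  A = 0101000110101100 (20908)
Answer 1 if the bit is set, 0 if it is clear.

Bit 11 is the 12th from the right.
  0101000110101100
      ^
That bit is 0.

Answer: 0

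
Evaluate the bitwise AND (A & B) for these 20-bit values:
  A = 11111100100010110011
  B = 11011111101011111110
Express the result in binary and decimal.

Apply & to each column (1 only where both bits are 1):
  11111100100010110011
& 11011111101011111110
----------------------
  11011100100010110010

Answer: 11011100100010110010 (903346)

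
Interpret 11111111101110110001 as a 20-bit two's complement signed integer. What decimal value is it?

MSB is 1, so the value is negative. Find the magnitude:
1. Invert bits:  00000000010001001110
2. Add 1:        00000000010001001111  = 1103
3. Apply sign:   -1103

Answer: -1103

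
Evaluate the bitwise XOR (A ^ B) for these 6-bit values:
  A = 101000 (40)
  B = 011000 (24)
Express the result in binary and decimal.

Apply ^ to each column (1 where bits differ):
  101000
^ 011000
--------
  110000

Answer: 110000 (48)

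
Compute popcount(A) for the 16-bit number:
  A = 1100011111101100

1100011111101100
1-bits at positions (from bit 0 = LSB): 2, 3, 5, 6, 7, 8, 9, 10, 14, 15
Count = 10

Answer: 10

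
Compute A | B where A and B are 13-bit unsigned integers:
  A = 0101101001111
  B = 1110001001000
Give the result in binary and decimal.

Apply | to each column (1 where either bit is 1):
  0101101001111
| 1110001001000
---------------
  1111101001111

Answer: 1111101001111 (8015)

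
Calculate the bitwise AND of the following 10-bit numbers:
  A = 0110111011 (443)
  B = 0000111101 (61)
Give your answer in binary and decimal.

Apply & to each column (1 only where both bits are 1):
  0110111011
& 0000111101
------------
  0000111001

Answer: 0000111001 (57)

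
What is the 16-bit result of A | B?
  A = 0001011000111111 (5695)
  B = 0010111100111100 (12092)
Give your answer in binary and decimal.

Apply | to each column (1 where either bit is 1):
  0001011000111111
| 0010111100111100
------------------
  0011111100111111

Answer: 0011111100111111 (16191)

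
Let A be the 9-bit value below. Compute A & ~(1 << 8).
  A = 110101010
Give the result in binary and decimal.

Mask = ~(1 << 8) = 011111111
Bit 8 of A is 1, so AND-ing with the mask clears it to 0.
  110101010
& 011111111
-----------
  010101010

Answer: 010101010 (170)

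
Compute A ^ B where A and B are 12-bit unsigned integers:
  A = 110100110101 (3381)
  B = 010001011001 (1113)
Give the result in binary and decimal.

Apply ^ to each column (1 where bits differ):
  110100110101
^ 010001011001
--------------
  100101101100

Answer: 100101101100 (2412)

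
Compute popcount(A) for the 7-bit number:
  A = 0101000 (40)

0101000
1-bits at positions (from bit 0 = LSB): 3, 5
Count = 2

Answer: 2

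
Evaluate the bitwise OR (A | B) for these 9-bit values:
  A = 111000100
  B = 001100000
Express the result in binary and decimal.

Apply | to each column (1 where either bit is 1):
  111000100
| 001100000
-----------
  111100100

Answer: 111100100 (484)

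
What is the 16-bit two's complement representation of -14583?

1. Binary of +14583:  0011100011110111
2. Invert bits:     1100011100001000
3. Add 1:           1100011100001001

Answer: 1100011100001001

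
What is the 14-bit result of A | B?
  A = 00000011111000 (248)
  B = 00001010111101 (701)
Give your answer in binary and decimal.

Apply | to each column (1 where either bit is 1):
  00000011111000
| 00001010111101
----------------
  00001011111101

Answer: 00001011111101 (765)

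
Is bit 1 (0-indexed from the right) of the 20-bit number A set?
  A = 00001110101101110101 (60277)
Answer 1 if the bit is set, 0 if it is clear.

Bit 1 is the 2nd from the right.
  00001110101101110101
                    ^
That bit is 0.

Answer: 0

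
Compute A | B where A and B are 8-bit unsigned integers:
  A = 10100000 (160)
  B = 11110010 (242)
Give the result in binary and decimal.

Apply | to each column (1 where either bit is 1):
  10100000
| 11110010
----------
  11110010

Answer: 11110010 (242)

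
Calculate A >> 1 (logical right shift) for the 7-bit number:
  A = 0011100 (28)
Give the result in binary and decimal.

Logical shift right by 1: drop the bottom 1 bit(s), prepend 1 zero(s) on the left.
  0011100  ->  keep [001110], discard [0], prepend 0
= 0001110

Answer: 0001110 (14)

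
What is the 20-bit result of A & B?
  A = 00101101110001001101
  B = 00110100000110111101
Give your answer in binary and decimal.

Apply & to each column (1 only where both bits are 1):
  00101101110001001101
& 00110100000110111101
----------------------
  00100100000000001101

Answer: 00100100000000001101 (147469)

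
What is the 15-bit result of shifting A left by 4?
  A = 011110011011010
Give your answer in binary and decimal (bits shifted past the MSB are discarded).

Shift left by 4: drop the top 4 bit(s), append 4 zero(s) on the right.
  011110011011010  ->  discard [0111], keep [10011011010], append 0000
= 100110110100000

Answer: 100110110100000 (19872)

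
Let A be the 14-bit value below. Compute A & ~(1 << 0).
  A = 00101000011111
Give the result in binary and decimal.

Mask = ~(1 << 0) = 11111111111110
Bit 0 of A is 1, so AND-ing with the mask clears it to 0.
  00101000011111
& 11111111111110
----------------
  00101000011110

Answer: 00101000011110 (2590)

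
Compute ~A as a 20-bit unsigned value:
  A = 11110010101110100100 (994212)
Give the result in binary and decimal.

Flip each bit (0->1, 1->0):
  11110010101110100100
  00001101010001011011

Answer: 00001101010001011011 (54363)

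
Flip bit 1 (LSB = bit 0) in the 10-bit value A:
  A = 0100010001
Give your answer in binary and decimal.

Mask = 1 << 1 = 0000000010
Bit 1 of A is 0; XOR with the mask flips it to 1.
  0100010001
^ 0000000010
------------
  0100010011

Answer: 0100010011 (275)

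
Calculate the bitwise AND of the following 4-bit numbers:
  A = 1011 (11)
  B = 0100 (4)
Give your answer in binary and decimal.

Apply & to each column (1 only where both bits are 1):
  1011
& 0100
------
  0000

Answer: 0000 (0)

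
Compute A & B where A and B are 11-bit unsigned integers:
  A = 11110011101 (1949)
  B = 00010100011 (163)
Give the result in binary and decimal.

Apply & to each column (1 only where both bits are 1):
  11110011101
& 00010100011
-------------
  00010000001

Answer: 00010000001 (129)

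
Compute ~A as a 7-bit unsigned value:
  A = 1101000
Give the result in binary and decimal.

Flip each bit (0->1, 1->0):
  1101000
  0010111

Answer: 0010111 (23)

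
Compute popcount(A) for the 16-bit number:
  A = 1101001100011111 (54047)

1101001100011111
1-bits at positions (from bit 0 = LSB): 0, 1, 2, 3, 4, 8, 9, 12, 14, 15
Count = 10

Answer: 10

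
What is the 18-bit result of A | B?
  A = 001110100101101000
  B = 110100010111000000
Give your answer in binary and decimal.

Apply | to each column (1 where either bit is 1):
  001110100101101000
| 110100010111000000
--------------------
  111110110111101000

Answer: 111110110111101000 (257512)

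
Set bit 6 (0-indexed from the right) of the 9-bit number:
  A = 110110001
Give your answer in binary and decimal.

Mask = 1 << 6 = 001000000
Bit 6 of A is 0, so OR-ing with the mask flips it to 1.
  110110001
| 001000000
-----------
  111110001

Answer: 111110001 (497)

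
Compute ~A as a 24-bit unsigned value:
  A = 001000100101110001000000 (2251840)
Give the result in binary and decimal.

Flip each bit (0->1, 1->0):
  001000100101110001000000
  110111011010001110111111

Answer: 110111011010001110111111 (14525375)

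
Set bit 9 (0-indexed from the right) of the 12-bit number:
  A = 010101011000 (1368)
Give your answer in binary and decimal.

Mask = 1 << 9 = 001000000000
Bit 9 of A is 0, so OR-ing with the mask flips it to 1.
  010101011000
| 001000000000
--------------
  011101011000

Answer: 011101011000 (1880)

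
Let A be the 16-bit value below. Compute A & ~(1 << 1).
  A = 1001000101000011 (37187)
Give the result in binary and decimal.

Mask = ~(1 << 1) = 1111111111111101
Bit 1 of A is 1, so AND-ing with the mask clears it to 0.
  1001000101000011
& 1111111111111101
------------------
  1001000101000001

Answer: 1001000101000001 (37185)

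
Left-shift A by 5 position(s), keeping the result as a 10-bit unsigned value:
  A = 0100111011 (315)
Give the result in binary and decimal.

Shift left by 5: drop the top 5 bit(s), append 5 zero(s) on the right.
  0100111011  ->  discard [01001], keep [11011], append 00000
= 1101100000

Answer: 1101100000 (864)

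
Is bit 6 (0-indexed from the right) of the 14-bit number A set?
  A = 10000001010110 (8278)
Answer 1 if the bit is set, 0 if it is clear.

Bit 6 is the 7th from the right.
  10000001010110
         ^
That bit is 1.

Answer: 1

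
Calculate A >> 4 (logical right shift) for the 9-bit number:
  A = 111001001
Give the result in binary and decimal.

Logical shift right by 4: drop the bottom 4 bit(s), prepend 4 zero(s) on the left.
  111001001  ->  keep [11100], discard [1001], prepend 0000
= 000011100

Answer: 000011100 (28)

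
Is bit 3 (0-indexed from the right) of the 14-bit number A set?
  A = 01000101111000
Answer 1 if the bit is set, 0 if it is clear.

Bit 3 is the 4th from the right.
  01000101111000
            ^
That bit is 1.

Answer: 1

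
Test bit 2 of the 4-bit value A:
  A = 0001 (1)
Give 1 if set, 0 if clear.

Bit 2 is the 3rd from the right.
  0001
   ^
That bit is 0.

Answer: 0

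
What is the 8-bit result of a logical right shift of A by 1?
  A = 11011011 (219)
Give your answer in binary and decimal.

Logical shift right by 1: drop the bottom 1 bit(s), prepend 1 zero(s) on the left.
  11011011  ->  keep [1101101], discard [1], prepend 0
= 01101101

Answer: 01101101 (109)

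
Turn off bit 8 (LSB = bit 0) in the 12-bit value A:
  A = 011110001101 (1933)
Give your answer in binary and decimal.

Mask = ~(1 << 8) = 111011111111
Bit 8 of A is 1, so AND-ing with the mask clears it to 0.
  011110001101
& 111011111111
--------------
  011010001101

Answer: 011010001101 (1677)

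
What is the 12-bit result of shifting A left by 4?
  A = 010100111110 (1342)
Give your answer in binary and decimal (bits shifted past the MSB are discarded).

Shift left by 4: drop the top 4 bit(s), append 4 zero(s) on the right.
  010100111110  ->  discard [0101], keep [00111110], append 0000
= 001111100000

Answer: 001111100000 (992)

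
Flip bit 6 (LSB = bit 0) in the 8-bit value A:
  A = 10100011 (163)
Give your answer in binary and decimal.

Mask = 1 << 6 = 01000000
Bit 6 of A is 0; XOR with the mask flips it to 1.
  10100011
^ 01000000
----------
  11100011

Answer: 11100011 (227)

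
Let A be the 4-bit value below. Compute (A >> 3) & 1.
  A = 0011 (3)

Bit 3 is the 4th from the right.
  0011
  ^
That bit is 0.

Answer: 0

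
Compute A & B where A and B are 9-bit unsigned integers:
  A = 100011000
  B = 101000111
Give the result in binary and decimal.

Apply & to each column (1 only where both bits are 1):
  100011000
& 101000111
-----------
  100000000

Answer: 100000000 (256)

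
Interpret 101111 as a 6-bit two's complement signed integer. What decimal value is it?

MSB is 1, so the value is negative. Find the magnitude:
1. Invert bits:  010000
2. Add 1:        010001  = 17
3. Apply sign:   -17

Answer: -17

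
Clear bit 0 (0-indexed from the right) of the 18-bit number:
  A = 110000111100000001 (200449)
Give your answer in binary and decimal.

Mask = ~(1 << 0) = 111111111111111110
Bit 0 of A is 1, so AND-ing with the mask clears it to 0.
  110000111100000001
& 111111111111111110
--------------------
  110000111100000000

Answer: 110000111100000000 (200448)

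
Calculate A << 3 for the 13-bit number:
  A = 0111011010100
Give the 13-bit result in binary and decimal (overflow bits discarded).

Shift left by 3: drop the top 3 bit(s), append 3 zero(s) on the right.
  0111011010100  ->  discard [011], keep [1011010100], append 000
= 1011010100000

Answer: 1011010100000 (5792)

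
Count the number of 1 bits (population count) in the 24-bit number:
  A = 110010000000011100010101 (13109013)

110010000000011100010101
1-bits at positions (from bit 0 = LSB): 0, 2, 4, 8, 9, 10, 19, 22, 23
Count = 9

Answer: 9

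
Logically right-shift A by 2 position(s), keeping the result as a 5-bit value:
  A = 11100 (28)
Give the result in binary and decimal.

Logical shift right by 2: drop the bottom 2 bit(s), prepend 2 zero(s) on the left.
  11100  ->  keep [111], discard [00], prepend 00
= 00111

Answer: 00111 (7)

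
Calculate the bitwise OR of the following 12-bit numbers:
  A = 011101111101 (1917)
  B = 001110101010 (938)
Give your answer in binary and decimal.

Apply | to each column (1 where either bit is 1):
  011101111101
| 001110101010
--------------
  011111111111

Answer: 011111111111 (2047)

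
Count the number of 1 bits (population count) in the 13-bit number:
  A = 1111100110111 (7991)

1111100110111
1-bits at positions (from bit 0 = LSB): 0, 1, 2, 4, 5, 8, 9, 10, 11, 12
Count = 10

Answer: 10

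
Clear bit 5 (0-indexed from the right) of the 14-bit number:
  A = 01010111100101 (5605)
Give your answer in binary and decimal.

Mask = ~(1 << 5) = 11111111011111
Bit 5 of A is 1, so AND-ing with the mask clears it to 0.
  01010111100101
& 11111111011111
----------------
  01010111000101

Answer: 01010111000101 (5573)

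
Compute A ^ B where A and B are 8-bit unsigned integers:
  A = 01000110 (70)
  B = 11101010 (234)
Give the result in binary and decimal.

Apply ^ to each column (1 where bits differ):
  01000110
^ 11101010
----------
  10101100

Answer: 10101100 (172)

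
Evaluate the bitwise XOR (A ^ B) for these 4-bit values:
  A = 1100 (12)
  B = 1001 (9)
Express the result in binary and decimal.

Apply ^ to each column (1 where bits differ):
  1100
^ 1001
------
  0101

Answer: 0101 (5)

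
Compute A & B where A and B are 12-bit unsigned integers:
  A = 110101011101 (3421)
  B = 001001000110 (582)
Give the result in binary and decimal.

Apply & to each column (1 only where both bits are 1):
  110101011101
& 001001000110
--------------
  000001000100

Answer: 000001000100 (68)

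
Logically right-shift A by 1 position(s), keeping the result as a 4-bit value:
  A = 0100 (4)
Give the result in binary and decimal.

Logical shift right by 1: drop the bottom 1 bit(s), prepend 1 zero(s) on the left.
  0100  ->  keep [010], discard [0], prepend 0
= 0010

Answer: 0010 (2)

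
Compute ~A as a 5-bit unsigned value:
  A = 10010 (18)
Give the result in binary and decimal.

Flip each bit (0->1, 1->0):
  10010
  01101

Answer: 01101 (13)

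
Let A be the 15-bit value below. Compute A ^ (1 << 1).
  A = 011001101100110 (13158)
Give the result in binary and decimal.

Mask = 1 << 1 = 000000000000010
Bit 1 of A is 1; XOR with the mask flips it to 0.
  011001101100110
^ 000000000000010
-----------------
  011001101100100

Answer: 011001101100100 (13156)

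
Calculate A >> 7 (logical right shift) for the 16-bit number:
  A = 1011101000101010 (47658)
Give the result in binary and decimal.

Logical shift right by 7: drop the bottom 7 bit(s), prepend 7 zero(s) on the left.
  1011101000101010  ->  keep [101110100], discard [0101010], prepend 0000000
= 0000000101110100

Answer: 0000000101110100 (372)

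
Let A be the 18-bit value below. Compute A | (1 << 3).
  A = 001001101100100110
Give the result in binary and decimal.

Mask = 1 << 3 = 000000000000001000
Bit 3 of A is 0, so OR-ing with the mask flips it to 1.
  001001101100100110
| 000000000000001000
--------------------
  001001101100101110

Answer: 001001101100101110 (39726)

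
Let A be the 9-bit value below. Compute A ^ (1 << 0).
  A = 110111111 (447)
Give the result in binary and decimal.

Mask = 1 << 0 = 000000001
Bit 0 of A is 1; XOR with the mask flips it to 0.
  110111111
^ 000000001
-----------
  110111110

Answer: 110111110 (446)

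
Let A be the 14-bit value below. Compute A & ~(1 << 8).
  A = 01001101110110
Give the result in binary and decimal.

Mask = ~(1 << 8) = 11111011111111
Bit 8 of A is 1, so AND-ing with the mask clears it to 0.
  01001101110110
& 11111011111111
----------------
  01001001110110

Answer: 01001001110110 (4726)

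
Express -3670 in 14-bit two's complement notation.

1. Binary of +3670:  00111001010110
2. Invert bits:     11000110101001
3. Add 1:           11000110101010

Answer: 11000110101010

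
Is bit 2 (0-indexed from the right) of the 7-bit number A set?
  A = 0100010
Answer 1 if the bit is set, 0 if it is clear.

Bit 2 is the 3rd from the right.
  0100010
      ^
That bit is 0.

Answer: 0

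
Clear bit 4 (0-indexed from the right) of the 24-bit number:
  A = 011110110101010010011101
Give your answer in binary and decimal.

Mask = ~(1 << 4) = 111111111111111111101111
Bit 4 of A is 1, so AND-ing with the mask clears it to 0.
  011110110101010010011101
& 111111111111111111101111
--------------------------
  011110110101010010001101

Answer: 011110110101010010001101 (8082573)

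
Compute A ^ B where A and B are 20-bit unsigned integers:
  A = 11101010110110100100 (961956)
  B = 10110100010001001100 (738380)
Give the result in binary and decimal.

Apply ^ to each column (1 where bits differ):
  11101010110110100100
^ 10110100010001001100
----------------------
  01011110100111101000

Answer: 01011110100111101000 (387560)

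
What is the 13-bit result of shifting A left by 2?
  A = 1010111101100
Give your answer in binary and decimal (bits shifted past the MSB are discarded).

Shift left by 2: drop the top 2 bit(s), append 2 zero(s) on the right.
  1010111101100  ->  discard [10], keep [10111101100], append 00
= 1011110110000

Answer: 1011110110000 (6064)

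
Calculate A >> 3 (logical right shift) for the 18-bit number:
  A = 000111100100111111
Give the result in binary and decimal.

Logical shift right by 3: drop the bottom 3 bit(s), prepend 3 zero(s) on the left.
  000111100100111111  ->  keep [000111100100111], discard [111], prepend 000
= 000000111100100111

Answer: 000000111100100111 (3879)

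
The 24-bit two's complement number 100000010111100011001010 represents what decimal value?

MSB is 1, so the value is negative. Find the magnitude:
1. Invert bits:  011111101000011100110101
2. Add 1:        011111101000011100110110  = 8292150
3. Apply sign:   -8292150

Answer: -8292150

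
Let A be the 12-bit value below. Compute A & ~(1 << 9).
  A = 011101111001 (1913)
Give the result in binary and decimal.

Mask = ~(1 << 9) = 110111111111
Bit 9 of A is 1, so AND-ing with the mask clears it to 0.
  011101111001
& 110111111111
--------------
  010101111001

Answer: 010101111001 (1401)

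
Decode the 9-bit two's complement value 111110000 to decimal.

MSB is 1, so the value is negative. Find the magnitude:
1. Invert bits:  000001111
2. Add 1:        000010000  = 16
3. Apply sign:   -16

Answer: -16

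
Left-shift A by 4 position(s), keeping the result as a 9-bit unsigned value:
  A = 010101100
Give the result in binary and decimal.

Shift left by 4: drop the top 4 bit(s), append 4 zero(s) on the right.
  010101100  ->  discard [0101], keep [01100], append 0000
= 011000000

Answer: 011000000 (192)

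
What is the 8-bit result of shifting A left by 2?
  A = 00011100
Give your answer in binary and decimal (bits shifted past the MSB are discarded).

Shift left by 2: drop the top 2 bit(s), append 2 zero(s) on the right.
  00011100  ->  discard [00], keep [011100], append 00
= 01110000

Answer: 01110000 (112)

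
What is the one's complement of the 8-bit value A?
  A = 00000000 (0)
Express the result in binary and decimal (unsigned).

Flip each bit (0->1, 1->0):
  00000000
  11111111

Answer: 11111111 (255)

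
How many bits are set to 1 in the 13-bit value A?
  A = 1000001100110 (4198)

1000001100110
1-bits at positions (from bit 0 = LSB): 1, 2, 5, 6, 12
Count = 5

Answer: 5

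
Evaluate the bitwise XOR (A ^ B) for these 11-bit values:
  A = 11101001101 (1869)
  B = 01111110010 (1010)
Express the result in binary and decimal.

Apply ^ to each column (1 where bits differ):
  11101001101
^ 01111110010
-------------
  10010111111

Answer: 10010111111 (1215)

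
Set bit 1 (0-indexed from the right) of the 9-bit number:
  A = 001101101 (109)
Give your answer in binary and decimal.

Mask = 1 << 1 = 000000010
Bit 1 of A is 0, so OR-ing with the mask flips it to 1.
  001101101
| 000000010
-----------
  001101111

Answer: 001101111 (111)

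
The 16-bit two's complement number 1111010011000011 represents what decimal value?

MSB is 1, so the value is negative. Find the magnitude:
1. Invert bits:  0000101100111100
2. Add 1:        0000101100111101  = 2877
3. Apply sign:   -2877

Answer: -2877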